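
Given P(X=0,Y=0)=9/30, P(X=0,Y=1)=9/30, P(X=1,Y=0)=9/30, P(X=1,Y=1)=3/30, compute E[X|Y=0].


P(Y=0) = 18/30
E[X|Y=0] = (0*9 + 1*9)/18 = 9/18 = 1/2

1/2


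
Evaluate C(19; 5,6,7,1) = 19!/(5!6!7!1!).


19! = 121645100408832000
Denominator: 5!=120 * 6!=720 * 7!=5040 * 1!=1
Coefficient = 121645100408832000 / 435456000 = 279351072

279351072


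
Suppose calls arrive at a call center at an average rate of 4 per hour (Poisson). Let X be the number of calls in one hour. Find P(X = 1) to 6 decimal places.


P(X=1) = e^(-4) * 4^1 / 1!
≈ 0.01831563889 * 4 / 1
≈ 0.073263

0.073263


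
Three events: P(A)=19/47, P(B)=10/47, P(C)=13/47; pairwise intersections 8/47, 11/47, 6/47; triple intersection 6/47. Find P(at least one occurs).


P(A∪B∪C) = P(A)+P(B)+P(C) - P(AB)-P(AC)-P(BC) + P(ABC)
= 19/47+10/47+13/47 - 8/47-11/47-6/47 + 6/47
= 23/47

23/47


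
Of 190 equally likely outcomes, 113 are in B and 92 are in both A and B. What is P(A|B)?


P(A|B) = P(A∩B)/P(B) = (92/190)/(113/190) = 92/113

92/113


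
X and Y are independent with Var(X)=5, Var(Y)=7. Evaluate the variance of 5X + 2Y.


Independence => Cov(X,Y)=0
Var(5X + 2Y) = 5^2*Var(X) + 2^2*Var(Y)
= 25*5 + 4*7 = 153

153


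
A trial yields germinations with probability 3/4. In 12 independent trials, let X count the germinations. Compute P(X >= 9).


P(X>=9) = P(X=9) + P(X=10) + P(X=11) + P(X=12)
= 1082565/4194304 + 1948617/8388608 + 531441/4194304 + 531441/16777216
= 10884699/16777216

10884699/16777216


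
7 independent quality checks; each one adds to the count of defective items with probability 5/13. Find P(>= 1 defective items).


P(at least one) = 1 - P(none)
P(none) = (1 - 5/13)^7 = (8/13)^7 = 2097152/62748517
P(at least one) = 1 - 2097152/62748517 = 60651365/62748517

60651365/62748517


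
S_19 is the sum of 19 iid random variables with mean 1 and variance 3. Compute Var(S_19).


By independence, Var(S_n) = n*Var(X_1) = 19*3 = 57

57


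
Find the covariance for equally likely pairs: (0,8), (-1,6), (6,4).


E[X]=5/3, E[Y]=6, E[XY]=6
Cov(X,Y) = E[XY] - E[X]E[Y] = 6 - 5/3*6 = -4

-4


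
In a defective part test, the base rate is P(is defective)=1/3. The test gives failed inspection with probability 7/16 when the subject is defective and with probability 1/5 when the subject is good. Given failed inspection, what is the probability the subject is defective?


P(A) = P(A|B)P(B) + P(A|B')P(B') = 7/16*1/3 + 1/5*2/3 = 67/240
P(B|A) = P(A|B)P(B)/P(A) = (7/48)/(67/240) = 35/67

35/67


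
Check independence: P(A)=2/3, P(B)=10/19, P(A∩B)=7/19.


P(A)*P(B) = 2/3*10/19 = 20/57
P(A∩B) = 7/19 != 20/57, so not independent

No, A and B are not independent


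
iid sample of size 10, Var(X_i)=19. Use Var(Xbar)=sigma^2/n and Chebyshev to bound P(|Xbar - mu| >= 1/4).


Var(Xbar) = Var(X)/n = 19/10
Chebyshev: P(|Xbar-mu| >= 1/4) <= Var(Xbar)/(1/4)^2 = (19/10)/(1/16) = 152/5
Bound exceeds 1, so trivial bound: 1

1


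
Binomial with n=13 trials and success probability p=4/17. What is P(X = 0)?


P(X=0) = C(13,0) * p^0 * (1-p)^13
= 1 * 1 * 302875106592253/9904578032905937
= 302875106592253/9904578032905937

302875106592253/9904578032905937


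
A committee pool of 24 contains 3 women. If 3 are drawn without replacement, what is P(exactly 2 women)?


P(X=2) = C(3,2)*C(21,1) / C(24,3)
= 3*21 / 2024
= 63/2024

63/2024


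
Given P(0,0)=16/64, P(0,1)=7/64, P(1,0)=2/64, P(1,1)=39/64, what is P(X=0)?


P(X=0) = P(0,0)+P(0,1) = 16/64 + 7/64 = 23/64

23/64


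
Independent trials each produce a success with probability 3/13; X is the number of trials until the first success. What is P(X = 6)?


P(X=6) = (1-p)^5 * p = (10/13)^5 * 3/13
= 100000/371293 * 3/13 = 300000/4826809

300000/4826809


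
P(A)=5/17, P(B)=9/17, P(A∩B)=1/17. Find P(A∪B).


P(A∪B) = P(A) + P(B) - P(A∩B)
= 5/17 + 9/17 - 1/17 = 13/17

13/17


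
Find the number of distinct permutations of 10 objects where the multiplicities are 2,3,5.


10! = 3628800
Denominator: 2!=2 * 3!=6 * 5!=120
Coefficient = 3628800 / 1440 = 2520

2520


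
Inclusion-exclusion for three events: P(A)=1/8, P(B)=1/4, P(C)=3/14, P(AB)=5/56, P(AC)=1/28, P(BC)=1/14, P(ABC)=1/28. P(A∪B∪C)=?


P(A∪B∪C) = P(A)+P(B)+P(C) - P(AB)-P(AC)-P(BC) + P(ABC)
= 1/8+1/4+3/14 - 5/56-1/28-1/14 + 1/28
= 3/7

3/7


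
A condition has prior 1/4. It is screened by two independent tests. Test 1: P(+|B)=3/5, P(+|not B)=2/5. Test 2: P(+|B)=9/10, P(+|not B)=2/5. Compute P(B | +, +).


After test 1: P(+) = 3/5*1/4 + 2/5*3/4 = 9/20
P(B|+) = (3/20)/(9/20) = 1/3
After test 2 (use post1 as new prior): P(+) = 9/10*1/3 + 2/5*2/3 = 17/30
P(B|+,+) = (3/10)/(17/30) = 9/17

9/17


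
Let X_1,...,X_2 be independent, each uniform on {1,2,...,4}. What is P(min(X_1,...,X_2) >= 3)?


P(min >= 3) = P(all X_i >= 3) = (P(X_1 >= 3))^2
= (2/4)^2 = (1/2)^2 = 1/4

1/4


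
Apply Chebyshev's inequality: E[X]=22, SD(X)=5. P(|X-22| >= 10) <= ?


k = 10/5 = 2
Chebyshev: P(|X-mu| >= k*sigma) <= 1/k^2 = 1/2^2 = 1/4

1/4


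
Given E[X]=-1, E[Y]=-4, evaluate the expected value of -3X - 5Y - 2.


E[-3X - 5Y - 2] = -3*E[X] - 5*E[Y] - 2
= (-3)*(-1) + (-5)*(-4) + (-2)
= 3 + 20 - 2 = 21

21


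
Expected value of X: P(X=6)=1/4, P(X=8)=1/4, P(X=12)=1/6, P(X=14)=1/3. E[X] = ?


E[X] = sum(x * P(x))
= 6*1/4 + 8*1/4 + 12*1/6 + 14*1/3
= 61/6

61/6


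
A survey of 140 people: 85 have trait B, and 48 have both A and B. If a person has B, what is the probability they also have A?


P(A|B) = P(A∩B)/P(B) = (48/140)/(85/140) = 48/85

48/85


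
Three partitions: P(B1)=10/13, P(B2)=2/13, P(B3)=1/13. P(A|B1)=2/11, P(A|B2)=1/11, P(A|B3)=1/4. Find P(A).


P(A) = P(A|B1)P(B1) + P(A|B2)P(B2) + P(A|B3)P(B3)
= 2/11*10/13 + 1/11*2/13 + 1/4*1/13
= 20/143 + 2/143 + 1/52 = 9/52

9/52


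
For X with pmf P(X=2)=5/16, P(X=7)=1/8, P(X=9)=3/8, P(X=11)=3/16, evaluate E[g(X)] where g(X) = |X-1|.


E[|X-1|] = sum(g(x)*P(x))
= 1*5/16 + 6*1/8 + 8*3/8 + 10*3/16
= 95/16

95/16


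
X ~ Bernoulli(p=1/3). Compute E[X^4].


For Bernoulli: X in {0,1}
E[X^4] = 0^4*(1-1/3) + 1^4*1/3 = 1/3

1/3


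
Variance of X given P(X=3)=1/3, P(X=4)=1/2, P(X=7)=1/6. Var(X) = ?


E[X] = 25/6, E[X^2] = 115/6
Var(X) = E[X^2] - (E[X])^2 = 115/6 - (25/6)^2 = 65/36

65/36


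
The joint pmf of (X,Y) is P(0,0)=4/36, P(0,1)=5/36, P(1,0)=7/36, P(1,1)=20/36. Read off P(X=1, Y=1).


Read from table: P(X=1, Y=1) = 20/36 = 5/9

5/9


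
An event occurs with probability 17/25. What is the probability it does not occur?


P(A') = 1 - P(A) = 1 - 17/25 = 8/25

8/25


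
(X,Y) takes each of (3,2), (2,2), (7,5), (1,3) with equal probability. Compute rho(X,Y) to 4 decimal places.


Cov(X,Y) = 2.2500, Var(X) = 5.1875, Var(Y) = 1.5000
rho = Cov/(sqrt(VarX)*sqrt(VarY)) = 0.8066

0.8066


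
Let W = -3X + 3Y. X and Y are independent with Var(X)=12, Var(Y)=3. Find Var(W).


Independence => Cov(X,Y)=0
Var(-3X + 3Y) = (-3)^2*Var(X) + 3^2*Var(Y)
= 9*12 + 9*3 = 135

135


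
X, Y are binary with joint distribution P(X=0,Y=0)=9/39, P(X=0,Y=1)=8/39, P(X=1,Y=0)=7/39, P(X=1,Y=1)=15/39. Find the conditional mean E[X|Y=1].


P(Y=1) = 23/39
E[X|Y=1] = (0*8 + 1*15)/23 = 15/23

15/23


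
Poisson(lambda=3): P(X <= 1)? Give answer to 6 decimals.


P(X<=1) = e^(-3)*3^0/0! + e^(-3)*3^1/1!
≈ 0.0497870684 + 0.1493612051
= 0.1991482735
≈ 0.199148

0.199148


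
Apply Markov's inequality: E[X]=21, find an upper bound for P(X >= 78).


Markov: P(X >= a) <= E[X]/a
P(X >= 78) <= 21/78 = 7/26

7/26


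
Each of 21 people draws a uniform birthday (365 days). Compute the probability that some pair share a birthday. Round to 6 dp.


P(all different) = prod((365-i)/365 for i=0..20) = 0.556312
P(at least one match) = 1 - 0.556312 = 0.443688

0.443688


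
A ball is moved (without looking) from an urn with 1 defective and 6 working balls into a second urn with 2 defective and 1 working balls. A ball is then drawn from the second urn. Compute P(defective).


P(transfer defective) = 1/7; P(transfer working) = 6/7
If defective transferred: Urn II has 3 defective of 4, so P(defective|defective moved) = 3/4
If working transferred: Urn II has 2 defective of 4, so P(defective|working moved) = 1/2
By total probability: P(defective) = 1/7*3/4 + 6/7*1/2 = 15/28

15/28


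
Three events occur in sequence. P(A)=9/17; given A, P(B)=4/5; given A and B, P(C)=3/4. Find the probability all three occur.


P(A∩B∩C) = P(A) * P(B|A) * P(C|A∩B)
= 9/17 * 4/5 * 3/4
= 36/85 * 3/4 = 27/85

27/85


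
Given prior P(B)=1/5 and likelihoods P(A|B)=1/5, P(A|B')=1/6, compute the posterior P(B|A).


P(A) = P(A|B)P(B) + P(A|B')P(B') = 1/5*1/5 + 1/6*4/5 = 13/75
P(B|A) = P(A|B)P(B)/P(A) = (1/25)/(13/75) = 3/13

3/13


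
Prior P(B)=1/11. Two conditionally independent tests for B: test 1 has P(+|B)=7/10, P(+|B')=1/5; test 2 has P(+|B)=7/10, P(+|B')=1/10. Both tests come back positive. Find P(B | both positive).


After test 1: P(+) = 7/10*1/11 + 1/5*10/11 = 27/110
P(B|+) = (7/110)/(27/110) = 7/27
After test 2 (use post1 as new prior): P(+) = 7/10*7/27 + 1/10*20/27 = 23/90
P(B|+,+) = (49/270)/(23/90) = 49/69

49/69


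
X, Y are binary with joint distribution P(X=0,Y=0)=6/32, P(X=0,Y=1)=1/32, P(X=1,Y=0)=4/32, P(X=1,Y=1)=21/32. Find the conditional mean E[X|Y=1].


P(Y=1) = 22/32
E[X|Y=1] = (0*1 + 1*21)/22 = 21/22

21/22


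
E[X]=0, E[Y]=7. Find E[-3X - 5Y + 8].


E[-3X - 5Y + 8] = -3*E[X] - 5*E[Y] + 8
= (-3)*(0) + (-5)*(7) + (8)
= 0 - 35 + 8 = -27

-27


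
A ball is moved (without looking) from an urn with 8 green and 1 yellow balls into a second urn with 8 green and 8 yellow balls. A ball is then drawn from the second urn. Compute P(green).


P(transfer green) = 8/9; P(transfer yellow) = 1/9
If green transferred: Urn II has 9 green of 17, so P(green|green moved) = 9/17
If yellow transferred: Urn II has 8 green of 17, so P(green|yellow moved) = 8/17
By total probability: P(green) = 8/9*9/17 + 1/9*8/17 = 80/153

80/153


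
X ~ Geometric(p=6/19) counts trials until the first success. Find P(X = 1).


P(X=1) = (1-p)^0 * p = (13/19)^0 * 6/19
= 1 * 6/19 = 6/19

6/19


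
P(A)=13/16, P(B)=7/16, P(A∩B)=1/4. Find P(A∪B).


P(A∪B) = P(A) + P(B) - P(A∩B)
= 13/16 + 7/16 - 1/4 = 1

1


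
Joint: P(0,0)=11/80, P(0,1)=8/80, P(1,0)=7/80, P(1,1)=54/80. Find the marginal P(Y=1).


P(Y=1) = P(0,1)+P(1,1) = 8/80 + 54/80 = 62/80 = 31/40

31/40


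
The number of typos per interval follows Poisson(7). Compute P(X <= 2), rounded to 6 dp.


P(X<=2) = e^(-7)*7^0/0! + e^(-7)*7^1/1! + e^(-7)*7^2/2!
≈ 0.0009118820 + 0.0063831738 + 0.0223411082
= 0.0296361640
≈ 0.029636

0.029636


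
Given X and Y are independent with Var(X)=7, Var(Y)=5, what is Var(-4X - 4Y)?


Independence => Cov(X,Y)=0
Var(-4X - 4Y) = (-4)^2*Var(X) + (-4)^2*Var(Y)
= 16*7 + 16*5 = 192

192


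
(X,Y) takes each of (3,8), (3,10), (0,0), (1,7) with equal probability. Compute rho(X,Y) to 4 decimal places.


Cov(X,Y) = 4.3125, Var(X) = 1.6875, Var(Y) = 14.1875
rho = Cov/(sqrt(VarX)*sqrt(VarY)) = 0.8814

0.8814


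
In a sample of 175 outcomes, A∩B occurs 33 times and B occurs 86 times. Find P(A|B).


P(A|B) = P(A∩B)/P(B) = (33/175)/(86/175) = 33/86

33/86


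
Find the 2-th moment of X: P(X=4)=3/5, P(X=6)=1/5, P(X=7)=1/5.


E[X^2] = sum(x^2 * P(x))
= 16*3/5 + 36*1/5 + 49*1/5
= 133/5

133/5


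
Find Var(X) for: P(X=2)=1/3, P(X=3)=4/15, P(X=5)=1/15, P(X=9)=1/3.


E[X] = 24/5, E[X^2] = 162/5
Var(X) = E[X^2] - (E[X])^2 = 162/5 - (24/5)^2 = 234/25

234/25


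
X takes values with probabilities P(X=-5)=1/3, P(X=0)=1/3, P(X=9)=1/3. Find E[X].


E[X] = sum(x * P(x))
= -5*1/3 + 0*1/3 + 9*1/3
= 4/3

4/3


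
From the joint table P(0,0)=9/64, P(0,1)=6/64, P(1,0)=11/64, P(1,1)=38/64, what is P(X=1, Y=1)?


Read from table: P(X=1, Y=1) = 38/64 = 19/32

19/32


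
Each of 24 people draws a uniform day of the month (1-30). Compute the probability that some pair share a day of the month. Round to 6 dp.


P(all different) = prod((30-i)/30 for i=0..23) = 0.000001
P(at least one match) = 1 - 0.000001 = 0.999999

0.999999


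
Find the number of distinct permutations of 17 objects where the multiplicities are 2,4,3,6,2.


17! = 355687428096000
Denominator: 2!=2 * 4!=24 * 3!=6 * 6!=720 * 2!=2
Coefficient = 355687428096000 / 414720 = 857656800

857656800


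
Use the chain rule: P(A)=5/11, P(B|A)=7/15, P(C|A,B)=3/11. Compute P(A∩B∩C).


P(A∩B∩C) = P(A) * P(B|A) * P(C|A∩B)
= 5/11 * 7/15 * 3/11
= 7/33 * 3/11 = 7/121

7/121


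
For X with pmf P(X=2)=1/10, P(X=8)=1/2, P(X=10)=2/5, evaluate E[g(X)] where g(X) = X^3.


E[X^3] = sum(g(x)*P(x))
= 8*1/10 + 512*1/2 + 1000*2/5
= 3284/5

3284/5


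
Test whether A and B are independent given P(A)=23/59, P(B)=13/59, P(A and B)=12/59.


P(A)*P(B) = 23/59*13/59 = 299/3481
P(A∩B) = 12/59 != 299/3481, so not independent

No, A and B are not independent


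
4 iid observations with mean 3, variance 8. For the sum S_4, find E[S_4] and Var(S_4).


E[S_n] = n*mu = 4*3 = 12
Var(S_n) = n*sigma^2 = 4*8 = 32

E[S_4]=12, Var(S_4)=32


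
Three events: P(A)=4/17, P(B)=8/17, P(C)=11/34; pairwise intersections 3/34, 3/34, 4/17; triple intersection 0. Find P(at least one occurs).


P(A∪B∪C) = P(A)+P(B)+P(C) - P(AB)-P(AC)-P(BC) + P(ABC)
= 4/17+8/17+11/34 - 3/34-3/34-4/17 + 0
= 21/34

21/34


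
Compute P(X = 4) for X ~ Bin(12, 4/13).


P(X=4) = C(12,4) * p^4 * (1-p)^8
= 495 * 256/28561 * 43046721/815730721
= 5454880485120/23298085122481

5454880485120/23298085122481


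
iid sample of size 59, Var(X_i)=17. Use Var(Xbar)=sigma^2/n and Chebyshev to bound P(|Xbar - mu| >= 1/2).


Var(Xbar) = Var(X)/n = 17/59
Chebyshev: P(|Xbar-mu| >= 1/2) <= Var(Xbar)/(1/2)^2 = (17/59)/(1/4) = 68/59
Bound exceeds 1, so trivial bound: 1

1


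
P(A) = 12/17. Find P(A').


P(A') = 1 - P(A) = 1 - 12/17 = 5/17

5/17


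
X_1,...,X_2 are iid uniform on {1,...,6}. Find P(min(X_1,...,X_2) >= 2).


P(min >= 2) = P(all X_i >= 2) = (P(X_1 >= 2))^2
= (5/6)^2 = 25/36

25/36


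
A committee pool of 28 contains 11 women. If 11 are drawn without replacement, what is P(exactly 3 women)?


P(X=3) = C(11,3)*C(17,8) / C(28,11)
= 165*24310 / 21474180
= 4011150/21474180 = 10285/55062

10285/55062


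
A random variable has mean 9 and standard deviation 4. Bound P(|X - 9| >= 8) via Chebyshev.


k = 8/4 = 2
Chebyshev: P(|X-mu| >= k*sigma) <= 1/k^2 = 1/2^2 = 1/4

1/4


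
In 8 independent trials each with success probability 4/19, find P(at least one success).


P(at least one) = 1 - P(none)
P(none) = (1 - 4/19)^8 = (15/19)^8 = 2562890625/16983563041
P(at least one) = 1 - 2562890625/16983563041 = 14420672416/16983563041

14420672416/16983563041


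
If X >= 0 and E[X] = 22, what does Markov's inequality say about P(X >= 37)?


Markov: P(X >= a) <= E[X]/a
P(X >= 37) <= 22/37

22/37


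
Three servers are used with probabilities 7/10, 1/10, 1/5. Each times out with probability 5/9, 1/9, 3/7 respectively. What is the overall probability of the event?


P(A) = P(A|B1)P(B1) + P(A|B2)P(B2) + P(A|B3)P(B3)
= 5/9*7/10 + 1/9*1/10 + 3/7*1/5
= 7/18 + 1/90 + 3/35 = 17/35

17/35


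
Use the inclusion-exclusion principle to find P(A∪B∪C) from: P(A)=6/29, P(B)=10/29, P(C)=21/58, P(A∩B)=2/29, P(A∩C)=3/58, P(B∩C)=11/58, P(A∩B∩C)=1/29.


P(A∪B∪C) = P(A)+P(B)+P(C) - P(AB)-P(AC)-P(BC) + P(ABC)
= 6/29+10/29+21/58 - 2/29-3/58-11/58 + 1/29
= 37/58

37/58


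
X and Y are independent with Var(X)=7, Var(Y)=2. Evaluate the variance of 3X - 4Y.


Independence => Cov(X,Y)=0
Var(3X - 4Y) = 3^2*Var(X) + (-4)^2*Var(Y)
= 9*7 + 16*2 = 95

95


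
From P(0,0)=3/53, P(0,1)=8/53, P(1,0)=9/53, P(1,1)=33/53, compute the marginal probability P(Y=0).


P(Y=0) = P(0,0)+P(1,0) = 3/53 + 9/53 = 12/53

12/53


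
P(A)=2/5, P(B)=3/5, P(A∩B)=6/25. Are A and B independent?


P(A)*P(B) = 2/5*3/5 = 6/25
P(A∩B) = 6/25, which equals P(A)P(B), so independent

Yes, A and B are independent


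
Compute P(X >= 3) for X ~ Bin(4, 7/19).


P(X>=3) = P(X=3) + P(X=4)
= 16464/130321 + 2401/130321
= 18865/130321

18865/130321


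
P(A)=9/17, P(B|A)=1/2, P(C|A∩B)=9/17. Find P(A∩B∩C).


P(A∩B∩C) = P(A) * P(B|A) * P(C|A∩B)
= 9/17 * 1/2 * 9/17
= 9/34 * 9/17 = 81/578

81/578


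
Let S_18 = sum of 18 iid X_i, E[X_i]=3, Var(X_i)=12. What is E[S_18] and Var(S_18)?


E[S_n] = n*mu = 18*3 = 54
Var(S_n) = n*sigma^2 = 18*12 = 216

E[S_18]=54, Var(S_18)=216


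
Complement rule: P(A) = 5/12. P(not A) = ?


P(A') = 1 - P(A) = 1 - 5/12 = 7/12

7/12


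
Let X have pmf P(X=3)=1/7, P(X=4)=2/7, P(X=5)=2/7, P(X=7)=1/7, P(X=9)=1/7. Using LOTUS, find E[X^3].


E[X^3] = sum(g(x)*P(x))
= 27*1/7 + 64*2/7 + 125*2/7 + 343*1/7 + 729*1/7
= 211

211


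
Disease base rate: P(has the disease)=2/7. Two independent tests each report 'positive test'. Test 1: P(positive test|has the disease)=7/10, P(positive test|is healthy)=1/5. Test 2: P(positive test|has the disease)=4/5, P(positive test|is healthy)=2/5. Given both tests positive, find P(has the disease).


After test 1: P(+) = 7/10*2/7 + 1/5*5/7 = 12/35
P(B|+) = (1/5)/(12/35) = 7/12
After test 2 (use post1 as new prior): P(+) = 4/5*7/12 + 2/5*5/12 = 19/30
P(B|+,+) = (7/15)/(19/30) = 14/19

14/19


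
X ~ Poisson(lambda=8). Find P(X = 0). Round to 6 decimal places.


P(X=0) = e^(-8) * 8^0 / 0!
≈ 0.0003354626279 * 1 / 1
≈ 0.000335

0.000335


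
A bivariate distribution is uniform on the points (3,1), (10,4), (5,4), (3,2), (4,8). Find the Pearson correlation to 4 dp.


Cov(X,Y) = 1.2000, Var(X) = 6.8000, Var(Y) = 5.7600
rho = Cov/(sqrt(VarX)*sqrt(VarY)) = 0.1917

0.1917


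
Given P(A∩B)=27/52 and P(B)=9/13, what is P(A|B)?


P(A|B) = P(A∩B)/P(B) = (27/52)/(36/52) = 27/36 = 3/4

3/4


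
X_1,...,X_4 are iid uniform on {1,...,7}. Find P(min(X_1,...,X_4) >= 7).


P(min >= 7) = P(all X_i >= 7) = (P(X_1 >= 7))^4
= (1/7)^4 = 1/2401

1/2401


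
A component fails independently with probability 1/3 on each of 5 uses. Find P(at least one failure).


P(at least one) = 1 - P(none)
P(none) = (1 - 1/3)^5 = (2/3)^5 = 32/243
P(at least one) = 1 - 32/243 = 211/243

211/243


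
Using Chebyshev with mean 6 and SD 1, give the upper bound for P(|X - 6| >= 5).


k = 5/1 = 5
Chebyshev: P(|X-mu| >= k*sigma) <= 1/k^2 = 1/5^2 = 1/25

1/25


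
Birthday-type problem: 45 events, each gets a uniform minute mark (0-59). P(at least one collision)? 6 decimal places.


P(all different) = prod((60-i)/60 for i=0..44) = 0.000000
P(at least one match) = 1 - 0.000000 = 1.000000

1.000000


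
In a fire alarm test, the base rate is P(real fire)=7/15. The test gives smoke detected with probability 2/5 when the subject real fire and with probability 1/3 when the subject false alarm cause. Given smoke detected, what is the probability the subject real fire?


P(A) = P(A|B)P(B) + P(A|B')P(B') = 2/5*7/15 + 1/3*8/15 = 82/225
P(B|A) = P(A|B)P(B)/P(A) = (14/75)/(82/225) = 21/41

21/41


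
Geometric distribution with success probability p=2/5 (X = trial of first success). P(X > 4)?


P(X > 4) = P(first 4 trials all fail) = (1-p)^4 = (3/5)^4 = 81/625

81/625


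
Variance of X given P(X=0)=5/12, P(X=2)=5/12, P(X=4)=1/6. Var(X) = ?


E[X] = 3/2, E[X^2] = 13/3
Var(X) = E[X^2] - (E[X])^2 = 13/3 - (3/2)^2 = 25/12

25/12


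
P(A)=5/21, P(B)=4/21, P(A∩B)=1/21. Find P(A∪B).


P(A∪B) = P(A) + P(B) - P(A∩B)
= 5/21 + 4/21 - 1/21 = 8/21

8/21


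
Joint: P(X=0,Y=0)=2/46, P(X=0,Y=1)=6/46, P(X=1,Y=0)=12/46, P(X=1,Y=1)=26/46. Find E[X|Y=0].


P(Y=0) = 14/46
E[X|Y=0] = (0*2 + 1*12)/14 = 12/14 = 6/7

6/7


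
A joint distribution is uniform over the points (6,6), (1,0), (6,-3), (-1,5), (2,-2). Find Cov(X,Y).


E[X]=14/5, E[Y]=6/5, E[XY]=9/5
Cov(X,Y) = E[XY] - E[X]E[Y] = 9/5 - 14/5*6/5 = -39/25

-39/25


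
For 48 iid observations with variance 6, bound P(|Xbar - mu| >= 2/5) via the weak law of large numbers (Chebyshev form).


Var(Xbar) = Var(X)/n = 6/48
Chebyshev: P(|Xbar-mu| >= 2/5) <= Var(Xbar)/(2/5)^2 = (1/8)/(4/25) = 25/32

25/32


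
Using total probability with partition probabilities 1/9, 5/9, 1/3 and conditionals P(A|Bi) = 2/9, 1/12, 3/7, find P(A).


P(A) = P(A|B1)P(B1) + P(A|B2)P(B2) + P(A|B3)P(B3)
= 2/9*1/9 + 1/12*5/9 + 3/7*1/3
= 2/81 + 5/108 + 1/7 = 485/2268

485/2268


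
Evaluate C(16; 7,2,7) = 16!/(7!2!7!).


16! = 20922789888000
Denominator: 7!=5040 * 2!=2 * 7!=5040
Coefficient = 20922789888000 / 50803200 = 411840

411840


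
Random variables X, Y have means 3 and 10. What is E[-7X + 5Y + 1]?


E[-7X + 5Y + 1] = -7*E[X] + 5*E[Y] + 1
= (-7)*(3) + (5)*(10) + (1)
= -21 + 50 + 1 = 30

30


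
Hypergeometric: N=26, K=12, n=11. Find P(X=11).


P(X=11) = C(12,11)*C(14,0) / C(26,11)
= 12*1 / 7726160
= 12/7726160 = 3/1931540

3/1931540


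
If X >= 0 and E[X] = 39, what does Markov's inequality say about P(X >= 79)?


Markov: P(X >= a) <= E[X]/a
P(X >= 79) <= 39/79

39/79


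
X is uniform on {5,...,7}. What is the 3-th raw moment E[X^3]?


E[X^3] = (1/3) * sum(x^3 for x=5..7)
= 684/3 = 228

228


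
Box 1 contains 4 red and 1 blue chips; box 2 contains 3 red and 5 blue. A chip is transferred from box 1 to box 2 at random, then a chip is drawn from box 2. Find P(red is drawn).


P(transfer red) = 4/5; P(transfer blue) = 1/5
If red transferred: Urn II has 4 red of 9, so P(red|red moved) = 4/9
If blue transferred: Urn II has 3 red of 9, so P(red|blue moved) = 1/3
By total probability: P(red) = 4/5*4/9 + 1/5*1/3 = 19/45

19/45


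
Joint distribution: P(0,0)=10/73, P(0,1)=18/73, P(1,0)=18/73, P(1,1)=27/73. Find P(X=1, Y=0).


Read from table: P(X=1, Y=0) = 18/73

18/73


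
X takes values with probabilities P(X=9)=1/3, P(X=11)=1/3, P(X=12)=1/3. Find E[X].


E[X] = sum(x * P(x))
= 9*1/3 + 11*1/3 + 12*1/3
= 32/3

32/3


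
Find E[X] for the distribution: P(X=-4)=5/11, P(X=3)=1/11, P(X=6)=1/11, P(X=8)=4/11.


E[X] = sum(x * P(x))
= -4*5/11 + 3*1/11 + 6*1/11 + 8*4/11
= 21/11

21/11


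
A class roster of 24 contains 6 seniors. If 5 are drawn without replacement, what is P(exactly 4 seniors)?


P(X=4) = C(6,4)*C(18,1) / C(24,5)
= 15*18 / 42504
= 270/42504 = 45/7084

45/7084


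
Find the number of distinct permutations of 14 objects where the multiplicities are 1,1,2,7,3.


14! = 87178291200
Denominator: 1!=1 * 1!=1 * 2!=2 * 7!=5040 * 3!=6
Coefficient = 87178291200 / 60480 = 1441440

1441440


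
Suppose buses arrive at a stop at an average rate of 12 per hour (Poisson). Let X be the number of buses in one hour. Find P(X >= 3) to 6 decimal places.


P(X>=3) = 1 - P(X<=2) = 1 - (e^(-12)*12^0/0! + e^(-12)*12^1/1! + e^(-12)*12^2/2!)
≈ 1 - (0.0000061442 + 0.0000737305 + 0.0004423833)
= 1 - 0.0005222580 = 0.9994777420
≈ 0.999478

0.999478


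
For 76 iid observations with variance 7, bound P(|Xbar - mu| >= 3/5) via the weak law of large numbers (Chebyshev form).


Var(Xbar) = Var(X)/n = 7/76
Chebyshev: P(|Xbar-mu| >= 3/5) <= Var(Xbar)/(3/5)^2 = (7/76)/(9/25) = 175/684

175/684


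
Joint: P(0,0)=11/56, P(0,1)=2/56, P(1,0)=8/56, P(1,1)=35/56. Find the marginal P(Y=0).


P(Y=0) = P(0,0)+P(1,0) = 11/56 + 8/56 = 19/56

19/56


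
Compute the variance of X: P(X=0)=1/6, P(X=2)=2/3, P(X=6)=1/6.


E[X] = 7/3, E[X^2] = 26/3
Var(X) = E[X^2] - (E[X])^2 = 26/3 - (7/3)^2 = 29/9

29/9


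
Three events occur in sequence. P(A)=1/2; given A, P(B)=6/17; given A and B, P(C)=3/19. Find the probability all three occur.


P(A∩B∩C) = P(A) * P(B|A) * P(C|A∩B)
= 1/2 * 6/17 * 3/19
= 3/17 * 3/19 = 9/323

9/323


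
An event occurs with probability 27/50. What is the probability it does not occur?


P(A') = 1 - P(A) = 1 - 27/50 = 23/50

23/50


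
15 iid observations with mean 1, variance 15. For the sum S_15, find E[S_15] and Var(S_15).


E[S_n] = n*mu = 15*1 = 15
Var(S_n) = n*sigma^2 = 15*15 = 225

E[S_15]=15, Var(S_15)=225


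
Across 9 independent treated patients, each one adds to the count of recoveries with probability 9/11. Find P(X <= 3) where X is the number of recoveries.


P(X<=3) = P(X=0) + P(X=1) + P(X=2) + P(X=3)
= 512/2357947691 + 20736/2357947691 + 373248/2357947691 + 3919104/2357947691
= 4313600/2357947691

4313600/2357947691


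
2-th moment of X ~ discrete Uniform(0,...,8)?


E[X^2] = (1/9) * sum(x^2 for x=0..8)
= 204/9 = 68/3

68/3


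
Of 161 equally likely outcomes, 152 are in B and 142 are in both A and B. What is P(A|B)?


P(A|B) = P(A∩B)/P(B) = (142/161)/(152/161) = 142/152 = 71/76

71/76


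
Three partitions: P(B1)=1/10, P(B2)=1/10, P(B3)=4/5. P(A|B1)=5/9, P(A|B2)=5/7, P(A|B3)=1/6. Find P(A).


P(A) = P(A|B1)P(B1) + P(A|B2)P(B2) + P(A|B3)P(B3)
= 5/9*1/10 + 5/7*1/10 + 1/6*4/5
= 1/18 + 1/14 + 2/15 = 82/315

82/315


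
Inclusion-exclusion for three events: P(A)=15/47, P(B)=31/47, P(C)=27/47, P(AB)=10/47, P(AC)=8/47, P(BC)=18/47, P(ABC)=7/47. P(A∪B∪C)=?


P(A∪B∪C) = P(A)+P(B)+P(C) - P(AB)-P(AC)-P(BC) + P(ABC)
= 15/47+31/47+27/47 - 10/47-8/47-18/47 + 7/47
= 44/47

44/47


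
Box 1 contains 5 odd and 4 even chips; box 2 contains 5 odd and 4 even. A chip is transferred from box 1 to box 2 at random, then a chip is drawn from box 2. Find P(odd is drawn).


P(transfer odd) = 5/9; P(transfer even) = 4/9
If odd transferred: Urn II has 6 odd of 10, so P(odd|odd moved) = 3/5
If even transferred: Urn II has 5 odd of 10, so P(odd|even moved) = 1/2
By total probability: P(odd) = 5/9*3/5 + 4/9*1/2 = 5/9

5/9


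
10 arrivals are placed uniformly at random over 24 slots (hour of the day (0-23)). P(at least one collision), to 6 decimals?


P(all different) = prod((24-i)/24 for i=0..9) = 0.112250
P(at least one match) = 1 - 0.112250 = 0.887750

0.887750


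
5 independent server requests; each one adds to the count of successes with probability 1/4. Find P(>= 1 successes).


P(at least one) = 1 - P(none)
P(none) = (1 - 1/4)^5 = (3/4)^5 = 243/1024
P(at least one) = 1 - 243/1024 = 781/1024

781/1024


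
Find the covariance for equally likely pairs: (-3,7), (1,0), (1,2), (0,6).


E[X]=-1/4, E[Y]=15/4, E[XY]=-19/4
Cov(X,Y) = E[XY] - E[X]E[Y] = -19/4 + 1/4*15/4 = -61/16

-61/16


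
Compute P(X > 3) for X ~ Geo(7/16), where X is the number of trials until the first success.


P(X > 3) = P(first 3 trials all fail) = (1-p)^3 = (9/16)^3 = 729/4096

729/4096


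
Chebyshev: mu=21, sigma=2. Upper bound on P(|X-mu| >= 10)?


k = 10/2 = 5
Chebyshev: P(|X-mu| >= k*sigma) <= 1/k^2 = 1/5^2 = 1/25

1/25


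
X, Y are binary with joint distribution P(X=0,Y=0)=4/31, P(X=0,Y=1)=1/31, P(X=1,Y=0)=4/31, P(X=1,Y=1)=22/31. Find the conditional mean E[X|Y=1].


P(Y=1) = 23/31
E[X|Y=1] = (0*1 + 1*22)/23 = 22/23

22/23


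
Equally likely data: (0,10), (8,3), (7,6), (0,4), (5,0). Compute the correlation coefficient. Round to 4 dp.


Cov(X,Y) = -5.2000, Var(X) = 11.6000, Var(Y) = 11.0400
rho = Cov/(sqrt(VarX)*sqrt(VarY)) = -0.4595

-0.4595


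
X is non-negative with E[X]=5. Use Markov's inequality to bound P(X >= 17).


Markov: P(X >= a) <= E[X]/a
P(X >= 17) <= 5/17

5/17


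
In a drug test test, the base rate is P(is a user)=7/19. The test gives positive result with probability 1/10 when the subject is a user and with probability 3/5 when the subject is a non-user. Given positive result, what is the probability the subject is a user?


P(A) = P(A|B)P(B) + P(A|B')P(B') = 1/10*7/19 + 3/5*12/19 = 79/190
P(B|A) = P(A|B)P(B)/P(A) = (7/190)/(79/190) = 7/79

7/79


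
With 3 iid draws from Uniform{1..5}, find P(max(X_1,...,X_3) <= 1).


P(max <= 1) = P(all X_i <= 1) = (P(X_1 <= 1))^3
= (1/5)^3 = 1/125

1/125


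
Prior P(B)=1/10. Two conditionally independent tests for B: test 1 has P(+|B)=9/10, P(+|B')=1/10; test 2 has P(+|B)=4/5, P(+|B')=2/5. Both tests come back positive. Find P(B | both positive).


After test 1: P(+) = 9/10*1/10 + 1/10*9/10 = 9/50
P(B|+) = (9/100)/(9/50) = 1/2
After test 2 (use post1 as new prior): P(+) = 4/5*1/2 + 2/5*1/2 = 3/5
P(B|+,+) = (2/5)/(3/5) = 2/3

2/3


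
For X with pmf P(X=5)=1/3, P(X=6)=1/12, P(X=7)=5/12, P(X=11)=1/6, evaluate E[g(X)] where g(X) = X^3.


E[X^3] = sum(g(x)*P(x))
= 125*1/3 + 216*1/12 + 343*5/12 + 1331*1/6
= 5093/12

5093/12


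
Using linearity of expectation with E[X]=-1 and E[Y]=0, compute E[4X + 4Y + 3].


E[4X + 4Y + 3] = 4*E[X] + 4*E[Y] + 3
= (4)*(-1) + (4)*(0) + (3)
= -4 + 0 + 3 = -1

-1


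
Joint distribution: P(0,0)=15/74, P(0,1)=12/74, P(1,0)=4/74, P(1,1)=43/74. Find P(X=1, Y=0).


Read from table: P(X=1, Y=0) = 4/74 = 2/37

2/37


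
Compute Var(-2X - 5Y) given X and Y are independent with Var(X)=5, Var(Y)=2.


Independence => Cov(X,Y)=0
Var(-2X - 5Y) = (-2)^2*Var(X) + (-5)^2*Var(Y)
= 4*5 + 25*2 = 70

70


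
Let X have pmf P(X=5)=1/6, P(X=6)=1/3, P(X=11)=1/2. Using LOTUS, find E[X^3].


E[X^3] = sum(g(x)*P(x))
= 125*1/6 + 216*1/3 + 1331*1/2
= 2275/3

2275/3


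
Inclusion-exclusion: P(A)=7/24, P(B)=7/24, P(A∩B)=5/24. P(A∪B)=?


P(A∪B) = P(A) + P(B) - P(A∩B)
= 7/24 + 7/24 - 5/24 = 3/8

3/8


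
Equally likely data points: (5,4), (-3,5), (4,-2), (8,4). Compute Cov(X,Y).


E[X]=7/2, E[Y]=11/4, E[XY]=29/4
Cov(X,Y) = E[XY] - E[X]E[Y] = 29/4 - 7/2*11/4 = -19/8

-19/8


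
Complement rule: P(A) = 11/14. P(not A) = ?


P(A') = 1 - P(A) = 1 - 11/14 = 3/14

3/14


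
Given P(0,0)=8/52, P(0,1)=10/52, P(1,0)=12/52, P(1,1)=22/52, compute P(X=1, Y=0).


Read from table: P(X=1, Y=0) = 12/52 = 3/13

3/13


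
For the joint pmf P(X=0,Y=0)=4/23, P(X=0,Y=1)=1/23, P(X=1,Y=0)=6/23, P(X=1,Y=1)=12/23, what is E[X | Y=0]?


P(Y=0) = 10/23
E[X|Y=0] = (0*4 + 1*6)/10 = 6/10 = 3/5

3/5


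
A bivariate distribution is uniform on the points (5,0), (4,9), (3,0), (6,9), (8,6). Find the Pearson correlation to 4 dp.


Cov(X,Y) = 2.6400, Var(X) = 2.9600, Var(Y) = 16.5600
rho = Cov/(sqrt(VarX)*sqrt(VarY)) = 0.3771

0.3771


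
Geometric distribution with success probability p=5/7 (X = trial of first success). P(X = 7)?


P(X=7) = (1-p)^6 * p = (2/7)^6 * 5/7
= 64/117649 * 5/7 = 320/823543

320/823543


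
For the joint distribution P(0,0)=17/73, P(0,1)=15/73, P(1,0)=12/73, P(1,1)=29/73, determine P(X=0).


P(X=0) = P(0,0)+P(0,1) = 17/73 + 15/73 = 32/73

32/73


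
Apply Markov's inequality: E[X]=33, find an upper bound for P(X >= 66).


Markov: P(X >= a) <= E[X]/a
P(X >= 66) <= 33/66 = 1/2

1/2


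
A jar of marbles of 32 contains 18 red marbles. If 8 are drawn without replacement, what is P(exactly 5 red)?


P(X=5) = C(18,5)*C(14,3) / C(32,8)
= 8568*364 / 10518300
= 3118752/10518300 = 6664/22475

6664/22475


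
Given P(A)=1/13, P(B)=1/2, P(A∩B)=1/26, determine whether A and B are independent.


P(A)*P(B) = 1/13*1/2 = 1/26
P(A∩B) = 1/26, which equals P(A)P(B), so independent

Yes, A and B are independent


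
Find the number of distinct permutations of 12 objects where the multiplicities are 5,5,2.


12! = 479001600
Denominator: 5!=120 * 5!=120 * 2!=2
Coefficient = 479001600 / 28800 = 16632

16632


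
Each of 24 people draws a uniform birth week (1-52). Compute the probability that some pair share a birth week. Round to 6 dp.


P(all different) = prod((52-i)/52 for i=0..23) = 0.001732
P(at least one match) = 1 - 0.001732 = 0.998268

0.998268


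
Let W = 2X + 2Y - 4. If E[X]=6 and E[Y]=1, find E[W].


E[2X + 2Y - 4] = 2*E[X] + 2*E[Y] - 4
= (2)*(6) + (2)*(1) + (-4)
= 12 + 2 - 4 = 10

10


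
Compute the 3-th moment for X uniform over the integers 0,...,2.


E[X^3] = (1/3) * sum(x^3 for x=0..2)
= 9/3 = 3

3


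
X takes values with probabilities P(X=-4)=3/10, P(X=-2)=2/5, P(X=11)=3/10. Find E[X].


E[X] = sum(x * P(x))
= -4*3/10 - 2*2/5 + 11*3/10
= 13/10

13/10


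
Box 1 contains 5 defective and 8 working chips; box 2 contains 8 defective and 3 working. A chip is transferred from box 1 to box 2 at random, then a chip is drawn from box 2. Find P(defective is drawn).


P(transfer defective) = 5/13; P(transfer working) = 8/13
If defective transferred: Urn II has 9 defective of 12, so P(defective|defective moved) = 3/4
If working transferred: Urn II has 8 defective of 12, so P(defective|working moved) = 2/3
By total probability: P(defective) = 5/13*3/4 + 8/13*2/3 = 109/156

109/156


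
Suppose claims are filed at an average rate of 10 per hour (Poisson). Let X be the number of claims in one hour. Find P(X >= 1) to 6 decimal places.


P(X>=1) = 1 - P(X<=0) = 1 - (e^(-10)*10^0/0!)
≈ 1 - 0.0000453999 = 0.9999546001
≈ 0.999955

0.999955


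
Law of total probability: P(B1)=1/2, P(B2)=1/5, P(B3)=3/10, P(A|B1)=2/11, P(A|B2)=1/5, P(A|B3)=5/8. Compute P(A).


P(A) = P(A|B1)P(B1) + P(A|B2)P(B2) + P(A|B3)P(B3)
= 2/11*1/2 + 1/5*1/5 + 5/8*3/10
= 1/11 + 1/25 + 3/16 = 1401/4400

1401/4400


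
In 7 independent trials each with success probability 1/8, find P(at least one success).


P(at least one) = 1 - P(none)
P(none) = (1 - 1/8)^7 = (7/8)^7 = 823543/2097152
P(at least one) = 1 - 823543/2097152 = 1273609/2097152

1273609/2097152


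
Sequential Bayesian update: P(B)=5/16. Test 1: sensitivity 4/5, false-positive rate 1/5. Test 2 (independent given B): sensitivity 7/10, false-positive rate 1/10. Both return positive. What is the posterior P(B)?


After test 1: P(+) = 4/5*5/16 + 1/5*11/16 = 31/80
P(B|+) = (1/4)/(31/80) = 20/31
After test 2 (use post1 as new prior): P(+) = 7/10*20/31 + 1/10*11/31 = 151/310
P(B|+,+) = (14/31)/(151/310) = 140/151

140/151


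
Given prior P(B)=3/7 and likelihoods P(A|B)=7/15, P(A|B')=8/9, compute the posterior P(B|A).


P(A) = P(A|B)P(B) + P(A|B')P(B') = 7/15*3/7 + 8/9*4/7 = 223/315
P(B|A) = P(A|B)P(B)/P(A) = (1/5)/(223/315) = 63/223

63/223


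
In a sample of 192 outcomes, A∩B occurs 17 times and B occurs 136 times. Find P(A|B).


P(A|B) = P(A∩B)/P(B) = (17/192)/(136/192) = 17/136 = 1/8

1/8


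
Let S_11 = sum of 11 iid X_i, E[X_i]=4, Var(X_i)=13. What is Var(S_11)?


By independence, Var(S_n) = n*Var(X_1) = 11*13 = 143

143


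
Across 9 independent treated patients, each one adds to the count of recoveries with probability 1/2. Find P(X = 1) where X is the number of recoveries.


P(X=1) = C(9,1) * p^1 * (1-p)^8
= 9 * 1/2 * 1/256
= 9/512

9/512


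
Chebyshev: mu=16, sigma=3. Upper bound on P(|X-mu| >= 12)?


k = 12/3 = 4
Chebyshev: P(|X-mu| >= k*sigma) <= 1/k^2 = 1/4^2 = 1/16

1/16


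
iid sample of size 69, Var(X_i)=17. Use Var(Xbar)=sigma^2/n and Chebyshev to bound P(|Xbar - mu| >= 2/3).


Var(Xbar) = Var(X)/n = 17/69
Chebyshev: P(|Xbar-mu| >= 2/3) <= Var(Xbar)/(2/3)^2 = (17/69)/(4/9) = 51/92

51/92


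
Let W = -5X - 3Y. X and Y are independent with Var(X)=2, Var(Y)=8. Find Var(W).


Independence => Cov(X,Y)=0
Var(-5X - 3Y) = (-5)^2*Var(X) + (-3)^2*Var(Y)
= 25*2 + 9*8 = 122

122


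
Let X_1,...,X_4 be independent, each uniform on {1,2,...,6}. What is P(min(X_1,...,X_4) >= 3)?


P(min >= 3) = P(all X_i >= 3) = (P(X_1 >= 3))^4
= (4/6)^4 = (2/3)^4 = 16/81

16/81


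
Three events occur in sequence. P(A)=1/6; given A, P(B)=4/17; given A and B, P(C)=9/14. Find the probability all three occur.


P(A∩B∩C) = P(A) * P(B|A) * P(C|A∩B)
= 1/6 * 4/17 * 9/14
= 2/51 * 9/14 = 3/119

3/119


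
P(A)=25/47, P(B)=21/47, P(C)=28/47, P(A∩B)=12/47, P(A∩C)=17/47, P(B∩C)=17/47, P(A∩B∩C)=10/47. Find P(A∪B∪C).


P(A∪B∪C) = P(A)+P(B)+P(C) - P(AB)-P(AC)-P(BC) + P(ABC)
= 25/47+21/47+28/47 - 12/47-17/47-17/47 + 10/47
= 38/47

38/47


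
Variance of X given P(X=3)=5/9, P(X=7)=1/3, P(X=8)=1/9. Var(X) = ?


E[X] = 44/9, E[X^2] = 256/9
Var(X) = E[X^2] - (E[X])^2 = 256/9 - (44/9)^2 = 368/81

368/81


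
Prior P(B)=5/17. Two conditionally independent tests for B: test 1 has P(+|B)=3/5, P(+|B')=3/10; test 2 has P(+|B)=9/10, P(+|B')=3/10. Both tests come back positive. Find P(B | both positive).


After test 1: P(+) = 3/5*5/17 + 3/10*12/17 = 33/85
P(B|+) = (3/17)/(33/85) = 5/11
After test 2 (use post1 as new prior): P(+) = 9/10*5/11 + 3/10*6/11 = 63/110
P(B|+,+) = (9/22)/(63/110) = 5/7

5/7


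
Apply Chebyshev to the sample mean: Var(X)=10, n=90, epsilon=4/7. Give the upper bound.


Var(Xbar) = Var(X)/n = 10/90
Chebyshev: P(|Xbar-mu| >= 4/7) <= Var(Xbar)/(4/7)^2 = (1/9)/(16/49) = 49/144

49/144


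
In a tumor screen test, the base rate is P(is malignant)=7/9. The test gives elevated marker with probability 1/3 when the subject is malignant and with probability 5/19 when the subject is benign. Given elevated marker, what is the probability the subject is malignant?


P(A) = P(A|B)P(B) + P(A|B')P(B') = 1/3*7/9 + 5/19*2/9 = 163/513
P(B|A) = P(A|B)P(B)/P(A) = (7/27)/(163/513) = 133/163

133/163


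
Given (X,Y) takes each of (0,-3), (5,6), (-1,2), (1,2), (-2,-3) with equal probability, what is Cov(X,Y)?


E[X]=3/5, E[Y]=4/5, E[XY]=36/5
Cov(X,Y) = E[XY] - E[X]E[Y] = 36/5 - 3/5*4/5 = 168/25

168/25


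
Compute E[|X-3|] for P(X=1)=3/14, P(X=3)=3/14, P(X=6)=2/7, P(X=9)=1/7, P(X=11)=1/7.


E[|X-3|] = sum(g(x)*P(x))
= 2*3/14 + 0*3/14 + 3*2/7 + 6*1/7 + 8*1/7
= 23/7

23/7


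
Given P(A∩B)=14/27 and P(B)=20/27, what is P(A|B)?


P(A|B) = P(A∩B)/P(B) = (14/27)/(20/27) = 14/20 = 7/10

7/10


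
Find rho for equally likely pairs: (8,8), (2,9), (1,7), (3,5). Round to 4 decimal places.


Cov(X,Y) = 0.6250, Var(X) = 7.2500, Var(Y) = 2.1875
rho = Cov/(sqrt(VarX)*sqrt(VarY)) = 0.1569

0.1569


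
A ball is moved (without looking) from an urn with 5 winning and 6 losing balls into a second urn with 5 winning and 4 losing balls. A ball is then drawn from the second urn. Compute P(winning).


P(transfer winning) = 5/11; P(transfer losing) = 6/11
If winning transferred: Urn II has 6 winning of 10, so P(winning|winning moved) = 3/5
If losing transferred: Urn II has 5 winning of 10, so P(winning|losing moved) = 1/2
By total probability: P(winning) = 5/11*3/5 + 6/11*1/2 = 6/11

6/11


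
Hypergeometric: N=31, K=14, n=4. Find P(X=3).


P(X=3) = C(14,3)*C(17,1) / C(31,4)
= 364*17 / 31465
= 6188/31465 = 884/4495

884/4495


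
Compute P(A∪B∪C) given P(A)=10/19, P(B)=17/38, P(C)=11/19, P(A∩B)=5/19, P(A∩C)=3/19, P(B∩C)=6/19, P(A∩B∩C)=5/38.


P(A∪B∪C) = P(A)+P(B)+P(C) - P(AB)-P(AC)-P(BC) + P(ABC)
= 10/19+17/38+11/19 - 5/19-3/19-6/19 + 5/38
= 18/19

18/19


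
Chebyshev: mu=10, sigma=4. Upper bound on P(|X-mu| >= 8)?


k = 8/4 = 2
Chebyshev: P(|X-mu| >= k*sigma) <= 1/k^2 = 1/2^2 = 1/4

1/4


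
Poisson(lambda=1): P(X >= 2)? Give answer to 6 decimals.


P(X>=2) = 1 - P(X<=1) = 1 - (e^(-1)*1^0/0! + e^(-1)*1^1/1!)
≈ 1 - (0.3678794412 + 0.3678794412)
= 1 - 0.7357588824 = 0.2642411176
≈ 0.264241

0.264241


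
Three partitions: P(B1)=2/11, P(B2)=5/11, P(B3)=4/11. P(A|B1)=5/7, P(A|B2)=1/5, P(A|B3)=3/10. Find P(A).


P(A) = P(A|B1)P(B1) + P(A|B2)P(B2) + P(A|B3)P(B3)
= 5/7*2/11 + 1/5*5/11 + 3/10*4/11
= 10/77 + 1/11 + 6/55 = 127/385

127/385


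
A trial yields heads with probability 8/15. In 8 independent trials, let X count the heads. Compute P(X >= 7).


P(X>=7) = P(X=7) + P(X=8)
= 117440512/2562890625 + 16777216/2562890625
= 134217728/2562890625

134217728/2562890625


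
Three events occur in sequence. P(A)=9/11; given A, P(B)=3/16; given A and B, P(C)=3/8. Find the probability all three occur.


P(A∩B∩C) = P(A) * P(B|A) * P(C|A∩B)
= 9/11 * 3/16 * 3/8
= 27/176 * 3/8 = 81/1408

81/1408


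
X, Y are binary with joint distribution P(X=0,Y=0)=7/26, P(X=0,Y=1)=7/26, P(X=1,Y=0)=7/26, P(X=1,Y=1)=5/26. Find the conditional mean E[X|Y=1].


P(Y=1) = 12/26
E[X|Y=1] = (0*7 + 1*5)/12 = 5/12

5/12
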